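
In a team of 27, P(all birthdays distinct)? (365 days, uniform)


P(all different) = Π(365-i)/365 for i=0..26
= (365/365)×(364/365)×...×(339/365)
= 0.373141

P ≈ 0.3731 ≈ 37.31%


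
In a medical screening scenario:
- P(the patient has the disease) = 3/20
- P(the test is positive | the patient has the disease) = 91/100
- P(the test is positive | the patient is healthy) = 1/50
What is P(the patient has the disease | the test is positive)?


Using Bayes' theorem:
P(A|B) = P(B|A)·P(A) / P(B)

P(the test is positive) = 91/100 × 3/20 + 1/50 × 17/20
= 273/2000 + 17/1000 = 307/2000

P(the patient has the disease|the test is positive) = (273/2000) / (307/2000) = 273/307

P(the patient has the disease|the test is positive) = 273/307 ≈ 88.93%


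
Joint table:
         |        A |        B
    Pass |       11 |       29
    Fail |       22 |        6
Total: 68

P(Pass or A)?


P(Pass∨A) = P(Pass) + P(A) - P(Pass∧A)
= (40 + 33 - 11)/68 = 62/68 = 31/34

P = 31/34 ≈ 91.18%


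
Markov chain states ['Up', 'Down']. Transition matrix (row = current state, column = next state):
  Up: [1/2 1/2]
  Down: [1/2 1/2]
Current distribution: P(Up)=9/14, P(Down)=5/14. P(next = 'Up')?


P(next=Up) = Σᵢ P(now=i)×P(i→Up)
= 9/14×1/2 + 5/14×1/2
= 9/28 + 5/28 = 1/2

P = 1/2 ≈ 0.5000


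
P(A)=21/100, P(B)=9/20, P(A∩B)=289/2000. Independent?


P(A)×P(B) = 189/2000
P(A∩B) = 289/2000
Not equal → NOT independent

No, not independent


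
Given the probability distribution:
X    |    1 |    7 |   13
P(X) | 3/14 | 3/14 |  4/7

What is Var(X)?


E[X] = 64/7
E[X²] = 751/7
Var(X) = E[X²] - (E[X])² = 751/7 - 4096/49 = 1161/49

Var(X) = 1161/49 ≈ 23.6939


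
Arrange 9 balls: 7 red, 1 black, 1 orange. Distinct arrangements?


9!/(7!×1!×1!) = 72

72


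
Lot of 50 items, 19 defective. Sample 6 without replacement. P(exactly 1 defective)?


Hypergeometric: C(19,1)×C(31,5)/C(50,6)
= 19×169911/15890700 = 153729/756700

P(X=1) = 153729/756700 ≈ 20.32%


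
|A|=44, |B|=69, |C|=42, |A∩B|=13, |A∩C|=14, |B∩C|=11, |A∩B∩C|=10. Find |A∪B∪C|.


|A∪B∪C| = 44+69+42-13-14-11+10 = 127

|A∪B∪C| = 127


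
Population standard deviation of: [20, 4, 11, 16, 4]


Mean = 55/5 = 11
  (20-11)²=81
  (4-11)²=49
  (11-11)²=0
  (16-11)²=25
  (4-11)²=49
Σ(x-μ)² = 204
σ² = 204/5

σ = √(204/5) ≈ 6.3875


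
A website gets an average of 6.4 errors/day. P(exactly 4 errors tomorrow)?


Poisson(λ=6.4): P(X=4) = e^(-λ)×λ^k/k!
= e^(-6.4) × 6.4^4 / 4!
≈ 0.001661557273 × 1677.7216 / 24 ≈ 0.116151

P(X=4) ≈ 0.116151 ≈ 11.62%


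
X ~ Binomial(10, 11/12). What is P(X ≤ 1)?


P(X ≤ 1) = Σ P(X=i) for i=0..1
P(X=0) = 1/61917364224
P(X=1) = 55/30958682112
Sum = 37/20639121408

P(X ≤ 1) = 37/20639121408 ≈ 0.00%


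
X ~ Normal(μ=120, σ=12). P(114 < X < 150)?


z₁=(114-120)/12=-0.5, z₂=(150-120)/12=2.5
P = Φ(2.5) - Φ(-0.5) = 0.993790 - 0.308538 = 0.685252 ≈ 0.6853

P(114 < X < 150) ≈ 0.6853


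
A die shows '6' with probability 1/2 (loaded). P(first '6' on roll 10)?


Geometric: P(X=10) = (1-p)^(k-1)×p = (1/2)^9×1/2 = 1/1024

P(X=10) = 1/1024 ≈ 0.10%


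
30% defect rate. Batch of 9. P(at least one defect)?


P(all good) = (7/10)^9 = 40353607/1000000000
P(≥1 defect) = 959646393/1000000000

P = 959646393/1000000000 ≈ 95.96%


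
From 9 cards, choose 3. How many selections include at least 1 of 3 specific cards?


Complement: C(9,3) - C(6,3) = 84 - 20 = 64

64


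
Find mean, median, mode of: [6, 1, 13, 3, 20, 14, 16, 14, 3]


Sorted: [1, 3, 3, 6, 13, 14, 14, 16, 20]
Mean = 90/9 = 10
Median = 13
Freq: {6: 1, 1: 1, 13: 1, 3: 2, 20: 1, 14: 2, 16: 1}
Mode: [3, 14]

Mean=10, Median=13, Mode=[3, 14]


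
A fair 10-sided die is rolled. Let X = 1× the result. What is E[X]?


E[die] = (1+10)/2 = 11/2
E[X] = 1 × 11/2 = 11/2

E[X] = 11/2


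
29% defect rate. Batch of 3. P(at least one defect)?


P(all good) = (71/100)^3 = 357911/1000000
P(≥1 defect) = 642089/1000000

P = 642089/1000000 ≈ 64.21%


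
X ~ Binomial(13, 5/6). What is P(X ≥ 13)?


P(X ≥ 13) = Σ P(X=i) for i=13..13
P(X=13) = 1220703125/13060694016
Sum = 1220703125/13060694016

P(X ≥ 13) = 1220703125/13060694016 ≈ 9.35%


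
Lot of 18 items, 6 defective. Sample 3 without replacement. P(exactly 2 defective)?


Hypergeometric: C(6,2)×C(12,1)/C(18,3)
= 15×12/816 = 15/68

P(X=2) = 15/68 ≈ 22.06%


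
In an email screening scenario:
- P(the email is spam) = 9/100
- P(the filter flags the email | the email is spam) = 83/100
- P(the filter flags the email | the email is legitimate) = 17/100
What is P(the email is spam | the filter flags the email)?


Using Bayes' theorem:
P(A|B) = P(B|A)·P(A) / P(B)

P(the filter flags the email) = 83/100 × 9/100 + 17/100 × 91/100
= 747/10000 + 1547/10000 = 1147/5000

P(the email is spam|the filter flags the email) = (747/10000) / (1147/5000) = 747/2294

P(the email is spam|the filter flags the email) = 747/2294 ≈ 32.56%


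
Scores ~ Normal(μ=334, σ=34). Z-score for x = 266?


z = (x - μ)/σ = (266 - 334)/34 = -2.0

z = -2.0


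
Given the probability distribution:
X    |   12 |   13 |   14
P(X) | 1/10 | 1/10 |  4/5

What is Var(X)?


E[X] = 137/10
E[X²] = 1881/10
Var(X) = E[X²] - (E[X])² = 1881/10 - 18769/100 = 41/100

Var(X) = 41/100 ≈ 0.4100


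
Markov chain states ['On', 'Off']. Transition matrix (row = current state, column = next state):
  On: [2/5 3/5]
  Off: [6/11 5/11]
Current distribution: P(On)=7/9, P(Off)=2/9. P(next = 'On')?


P(next=On) = Σᵢ P(now=i)×P(i→On)
= 7/9×2/5 + 2/9×6/11
= 14/45 + 4/33 = 214/495

P = 214/495 ≈ 0.4323


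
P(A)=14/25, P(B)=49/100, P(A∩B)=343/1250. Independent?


P(A)×P(B) = 343/1250
P(A∩B) = 343/1250
Equal ✓ → Independent

Yes, independent


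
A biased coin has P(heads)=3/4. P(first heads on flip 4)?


Geometric: P(X=4) = (1-p)^(k-1)×p = (1/4)^3×3/4 = 3/256

P(X=4) = 3/256 ≈ 1.17%


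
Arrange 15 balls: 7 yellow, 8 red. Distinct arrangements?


15!/(7!×8!) = 6435

6435


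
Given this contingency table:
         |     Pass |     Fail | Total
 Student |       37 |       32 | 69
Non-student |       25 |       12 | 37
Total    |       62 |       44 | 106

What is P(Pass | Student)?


P(Pass | Student) = 37/(37+32) = 37/69

P(Pass|Student) = 37/69 ≈ 53.62%


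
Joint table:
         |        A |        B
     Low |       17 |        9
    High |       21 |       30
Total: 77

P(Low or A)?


P(Low∨A) = P(Low) + P(A) - P(Low∧A)
= (26 + 38 - 17)/77 = 47/77

P = 47/77 ≈ 61.04%


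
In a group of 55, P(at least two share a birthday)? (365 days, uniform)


P(all different) = Π(365-i)/365 for i=0..54
= 0.013738
P(match) = 1 - 0.013738 = 0.986262

P ≈ 0.9863 ≈ 98.63%


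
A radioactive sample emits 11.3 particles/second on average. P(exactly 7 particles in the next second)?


Poisson(λ=11.3): P(X=7) = e^(-λ)×λ^k/k!
= e^(-11.3) × 11.3^7 / 7!
≈ 1.237292426e-05 × 23526054.8045 / 5040 ≈ 0.057755

P(X=7) ≈ 0.057755 ≈ 5.78%


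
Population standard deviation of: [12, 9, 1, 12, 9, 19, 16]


Mean = 78/7
  (12-78/7)²=36/49
  (9-78/7)²=225/49
  (1-78/7)²=5041/49
  (12-78/7)²=36/49
  (9-78/7)²=225/49
  (19-78/7)²=3025/49
  (16-78/7)²=1156/49
Σ(x-μ)² = 1392/7
σ² = (1392/7)/7 = 1392/49

σ = √(1392/49) ≈ 5.3299


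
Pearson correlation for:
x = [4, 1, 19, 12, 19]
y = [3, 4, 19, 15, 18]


n=5, Σx=55, Σy=59, Σxy=899, Σx²=883, Σy²=935
r = (5×899 - 55×59)/√((5×883 - 55²)(5×935 - 59²))
= 1250/√(1390×1194) = 1250/√1659660 ≈ 1250/1288.2779 ≈ 0.9703

r ≈ 0.9703


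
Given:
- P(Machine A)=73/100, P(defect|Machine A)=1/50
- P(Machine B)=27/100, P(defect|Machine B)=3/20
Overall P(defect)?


P(B) = Σ P(B|Aᵢ)×P(Aᵢ)
  1/50×73/100 = 73/5000
  3/20×27/100 = 81/2000
Sum = 551/10000

P(defect) = 551/10000 ≈ 5.51%


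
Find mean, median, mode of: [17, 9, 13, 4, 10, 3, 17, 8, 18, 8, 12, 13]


Sorted: [3, 4, 8, 8, 9, 10, 12, 13, 13, 17, 17, 18]
Mean = 132/12 = 11
Median = 11
Freq: {17: 2, 9: 1, 13: 2, 4: 1, 10: 1, 3: 1, 8: 2, 18: 1, 12: 1}
Mode: [8, 13, 17]

Mean=11, Median=11, Mode=[8, 13, 17]


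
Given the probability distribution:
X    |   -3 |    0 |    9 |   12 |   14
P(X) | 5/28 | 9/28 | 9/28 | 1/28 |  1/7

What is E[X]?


E[X] = Σ x·P(X=x)
= (-3)×(5/28) + (0)×(9/28) + (9)×(9/28) + (12)×(1/28) + (14)×(1/7)
= 67/14

E[X] = 67/14


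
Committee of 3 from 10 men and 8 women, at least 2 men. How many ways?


Count by #men:
  2M,1W: C(10,2)×C(8,1)=360
  3M,0W: C(10,3)×C(8,0)=120
Total = 480

480


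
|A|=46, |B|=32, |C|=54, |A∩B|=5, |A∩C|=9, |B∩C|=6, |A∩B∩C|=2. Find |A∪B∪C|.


|A∪B∪C| = 46+32+54-5-9-6+2 = 114

|A∪B∪C| = 114


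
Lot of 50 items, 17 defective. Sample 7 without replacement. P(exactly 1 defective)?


Hypergeometric: C(17,1)×C(33,6)/C(50,7)
= 17×1107568/99884400 = 15283/81075

P(X=1) = 15283/81075 ≈ 18.85%


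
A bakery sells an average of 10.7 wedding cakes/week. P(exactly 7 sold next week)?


Poisson(λ=10.7): P(X=7) = e^(-λ)×λ^k/k!
= e^(-10.7) × 10.7^7 / 7!
≈ 2.254493791e-05 × 16057814.7648 / 5040 ≈ 0.071830

P(X=7) ≈ 0.071830 ≈ 7.18%


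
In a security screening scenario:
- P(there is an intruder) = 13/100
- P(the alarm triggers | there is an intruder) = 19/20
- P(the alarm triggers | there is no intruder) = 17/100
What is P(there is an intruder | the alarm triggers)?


Using Bayes' theorem:
P(A|B) = P(B|A)·P(A) / P(B)

P(the alarm triggers) = 19/20 × 13/100 + 17/100 × 87/100
= 247/2000 + 1479/10000 = 1357/5000

P(there is an intruder|the alarm triggers) = (247/2000) / (1357/5000) = 1235/2714

P(there is an intruder|the alarm triggers) = 1235/2714 ≈ 45.50%


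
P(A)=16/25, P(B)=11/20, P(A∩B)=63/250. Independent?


P(A)×P(B) = 44/125
P(A∩B) = 63/250
Not equal → NOT independent

No, not independent


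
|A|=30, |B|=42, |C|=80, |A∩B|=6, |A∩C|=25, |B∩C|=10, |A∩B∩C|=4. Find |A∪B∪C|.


|A∪B∪C| = 30+42+80-6-25-10+4 = 115

|A∪B∪C| = 115


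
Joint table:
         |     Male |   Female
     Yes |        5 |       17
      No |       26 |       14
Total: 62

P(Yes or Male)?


P(Yes∨Male) = P(Yes) + P(Male) - P(Yes∧Male)
= (22 + 31 - 5)/62 = 48/62 = 24/31

P = 24/31 ≈ 77.42%


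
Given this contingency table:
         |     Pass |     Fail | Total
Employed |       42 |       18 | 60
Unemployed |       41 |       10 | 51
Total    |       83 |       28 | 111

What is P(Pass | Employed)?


P(Pass | Employed) = 42/(42+18) = 42/60 = 7/10

P(Pass|Employed) = 7/10 ≈ 70.00%


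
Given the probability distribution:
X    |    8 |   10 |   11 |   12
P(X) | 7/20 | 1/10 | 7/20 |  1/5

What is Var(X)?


E[X] = 201/20
E[X²] = 2071/20
Var(X) = E[X²] - (E[X])² = 2071/20 - 40401/400 = 1019/400

Var(X) = 1019/400 ≈ 2.5475


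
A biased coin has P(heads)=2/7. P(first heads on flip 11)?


Geometric: P(X=11) = (1-p)^(k-1)×p = (5/7)^10×2/7 = 19531250/1977326743

P(X=11) = 19531250/1977326743 ≈ 0.99%


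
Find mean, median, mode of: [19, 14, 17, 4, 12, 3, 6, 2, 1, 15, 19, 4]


Sorted: [1, 2, 3, 4, 4, 6, 12, 14, 15, 17, 19, 19]
Mean = 116/12 = 29/3
Median = 9
Freq: {19: 2, 14: 1, 17: 1, 4: 2, 12: 1, 3: 1, 6: 1, 2: 1, 1: 1, 15: 1}
Mode: [4, 19]

Mean=29/3, Median=9, Mode=[4, 19]


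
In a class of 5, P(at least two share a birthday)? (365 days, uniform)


P(all different) = Π(365-i)/365 for i=0..4
= 0.972864
P(match) = 1 - 0.972864 = 0.027136

P ≈ 0.0271 ≈ 2.71%


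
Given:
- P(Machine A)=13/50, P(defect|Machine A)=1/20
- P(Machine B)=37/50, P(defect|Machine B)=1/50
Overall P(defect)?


P(B) = Σ P(B|Aᵢ)×P(Aᵢ)
  1/20×13/50 = 13/1000
  1/50×37/50 = 37/2500
Sum = 139/5000

P(defect) = 139/5000 ≈ 2.78%


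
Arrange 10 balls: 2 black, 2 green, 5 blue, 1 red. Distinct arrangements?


10!/(2!×2!×5!×1!) = 7560

7560


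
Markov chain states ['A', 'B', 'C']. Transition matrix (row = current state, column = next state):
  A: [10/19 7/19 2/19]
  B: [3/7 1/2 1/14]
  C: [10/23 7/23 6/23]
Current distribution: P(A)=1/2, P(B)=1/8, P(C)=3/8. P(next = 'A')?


P(next=A) = Σᵢ P(now=i)×P(i→A)
= 1/2×10/19 + 1/8×3/7 + 3/8×10/23
= 5/19 + 3/56 + 15/92 = 11741/24472

P = 11741/24472 ≈ 0.4798


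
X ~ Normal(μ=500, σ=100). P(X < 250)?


z = (250-500)/100 = -2.5
P(Z < -2.5) = 0.0062

P(X < 250) ≈ 0.0062


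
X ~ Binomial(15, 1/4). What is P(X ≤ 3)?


P(X ≤ 3) = Σ P(X=i) for i=0..3
P(X=0) = 14348907/1073741824
P(X=1) = 71744535/1073741824
P(X=2) = 167403915/1073741824
P(X=3) = 241805655/1073741824
Sum = 123825753/268435456

P(X ≤ 3) = 123825753/268435456 ≈ 46.13%


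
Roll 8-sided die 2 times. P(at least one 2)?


P(no 2)^2 = (7/8)^2 = 49/64
P(≥1) = 1 - 49/64 = 15/64

P = 15/64 ≈ 23.44%


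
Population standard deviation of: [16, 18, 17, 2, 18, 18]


Mean = 89/6
  (16-89/6)²=49/36
  (18-89/6)²=361/36
  (17-89/6)²=169/36
  (2-89/6)²=5929/36
  (18-89/6)²=361/36
  (18-89/6)²=361/36
Σ(x-μ)² = 1205/6
σ² = (1205/6)/6 = 1205/36

σ = √(1205/36) ≈ 5.7855


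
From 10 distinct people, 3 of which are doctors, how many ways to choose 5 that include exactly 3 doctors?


Choose 3 of the 3 doctors and 2 of the other 7 people:
C(3,3)×C(7,2) = 1×21 = 21

21


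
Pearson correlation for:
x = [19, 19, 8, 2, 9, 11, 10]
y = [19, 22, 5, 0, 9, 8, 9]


n=7, Σx=78, Σy=72, Σxy=1078, Σx²=1092, Σy²=1096
r = (7×1078 - 78×72)/√((7×1092 - 78²)(7×1096 - 72²))
= 1930/√(1560×2488) = 1930/√3881280 ≈ 1930/1970.0964 ≈ 0.9796

r ≈ 0.9796


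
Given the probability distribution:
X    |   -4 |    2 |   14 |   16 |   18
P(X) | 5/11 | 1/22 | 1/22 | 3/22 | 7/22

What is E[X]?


E[X] = Σ x·P(X=x)
= (-4)×(5/11) + (2)×(1/22) + (14)×(1/22) + (16)×(3/22) + (18)×(7/22)
= 75/11

E[X] = 75/11


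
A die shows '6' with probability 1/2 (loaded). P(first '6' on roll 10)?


Geometric: P(X=10) = (1-p)^(k-1)×p = (1/2)^9×1/2 = 1/1024

P(X=10) = 1/1024 ≈ 0.10%


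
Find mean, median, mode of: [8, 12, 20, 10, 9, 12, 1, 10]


Sorted: [1, 8, 9, 10, 10, 12, 12, 20]
Mean = 82/8 = 41/4
Median = 10
Freq: {8: 1, 12: 2, 20: 1, 10: 2, 9: 1, 1: 1}
Mode: [10, 12]

Mean=41/4, Median=10, Mode=[10, 12]


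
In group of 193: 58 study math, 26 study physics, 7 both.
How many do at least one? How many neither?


|A∪B| = 58+26-7 = 77
Neither = 193-77 = 116

At least one: 77; Neither: 116


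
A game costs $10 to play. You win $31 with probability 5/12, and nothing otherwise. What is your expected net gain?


E[gain] = (31-10)×5/12 + (-10)×7/12
= 35/4 - 35/6 = 35/12

Expected net gain = $35/12 ≈ $2.92


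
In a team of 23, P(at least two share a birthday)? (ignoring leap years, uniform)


P(all different) = Π(365-i)/365 for i=0..22
= 0.492703
P(match) = 1 - 0.492703 = 0.507297

P ≈ 0.5073 ≈ 50.73%


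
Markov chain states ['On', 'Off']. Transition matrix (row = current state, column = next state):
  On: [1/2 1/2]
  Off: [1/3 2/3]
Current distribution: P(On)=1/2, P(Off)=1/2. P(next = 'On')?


P(next=On) = Σᵢ P(now=i)×P(i→On)
= 1/2×1/2 + 1/2×1/3
= 1/4 + 1/6 = 5/12

P = 5/12 ≈ 0.4167


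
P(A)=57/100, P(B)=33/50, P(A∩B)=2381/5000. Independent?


P(A)×P(B) = 1881/5000
P(A∩B) = 2381/5000
Not equal → NOT independent

No, not independent


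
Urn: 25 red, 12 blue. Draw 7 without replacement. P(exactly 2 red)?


Hypergeometric: C(25,2)×C(12,5)/C(37,7)
= 300×792/10295472 = 450/19499

P(X=2) = 450/19499 ≈ 2.31%


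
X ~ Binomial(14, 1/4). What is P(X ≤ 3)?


P(X ≤ 3) = Σ P(X=i) for i=0..3
P(X=0) = 4782969/268435456
P(X=1) = 11160261/134217728
P(X=2) = 48361131/268435456
P(X=3) = 16120377/67108864
Sum = 69973065/134217728

P(X ≤ 3) = 69973065/134217728 ≈ 52.13%


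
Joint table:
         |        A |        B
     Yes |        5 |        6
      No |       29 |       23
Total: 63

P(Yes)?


P(Yes) = (5+6)/63 = 11/63

P(Yes) = 11/63 ≈ 17.46%


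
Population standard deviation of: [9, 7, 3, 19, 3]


Mean = 41/5
  (9-41/5)²=16/25
  (7-41/5)²=36/25
  (3-41/5)²=676/25
  (19-41/5)²=2916/25
  (3-41/5)²=676/25
Σ(x-μ)² = 864/5
σ² = (864/5)/5 = 864/25

σ = √(864/25) ≈ 5.8788


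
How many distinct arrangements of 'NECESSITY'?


Letters: 9, freq: {'N': 1, 'E': 2, 'C': 1, 'S': 2, 'I': 1, 'T': 1, 'Y': 1}
9!/(1!×2!×1!×2!×1!×1!×1!) = 362880/4 = 90720

90720


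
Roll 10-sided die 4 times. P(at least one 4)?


P(no 4)^4 = (9/10)^4 = 6561/10000
P(≥1) = 1 - 6561/10000 = 3439/10000

P = 3439/10000 ≈ 34.39%


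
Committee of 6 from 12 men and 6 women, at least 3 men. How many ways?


Count by #men:
  3M,3W: C(12,3)×C(6,3)=4400
  4M,2W: C(12,4)×C(6,2)=7425
  5M,1W: C(12,5)×C(6,1)=4752
  6M,0W: C(12,6)×C(6,0)=924
Total = 17501

17501


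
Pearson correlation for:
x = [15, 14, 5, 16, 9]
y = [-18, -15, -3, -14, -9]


n=5, Σx=59, Σy=-59, Σxy=-800, Σx²=783, Σy²=835
r = (5×(-800) - 59×(-59))/√((5×783 - 59²)(5×835 - (-59)²))
= -519/√(434×694) = -519/√301196 ≈ -519/548.8133 ≈ -0.9457

r ≈ -0.9457


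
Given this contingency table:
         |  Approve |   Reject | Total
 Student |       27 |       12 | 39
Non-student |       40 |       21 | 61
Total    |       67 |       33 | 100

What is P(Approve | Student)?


P(Approve | Student) = 27/(27+12) = 27/39 = 9/13

P(Approve|Student) = 9/13 ≈ 69.23%


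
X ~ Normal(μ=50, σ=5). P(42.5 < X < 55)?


z₁=(42.5-50)/5=-1.5, z₂=(55-50)/5=1.0
P = Φ(1.0) - Φ(-1.5) = 0.841345 - 0.066807 = 0.774538 ≈ 0.7745

P(42.5 < X < 55) ≈ 0.7745


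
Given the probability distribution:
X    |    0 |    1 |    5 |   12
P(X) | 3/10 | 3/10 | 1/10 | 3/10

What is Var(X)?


E[X] = 22/5
E[X²] = 46
Var(X) = E[X²] - (E[X])² = 46 - 484/25 = 666/25

Var(X) = 666/25 ≈ 26.6400


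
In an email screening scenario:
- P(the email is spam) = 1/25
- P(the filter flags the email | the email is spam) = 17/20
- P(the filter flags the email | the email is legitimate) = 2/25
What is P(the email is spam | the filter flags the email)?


Using Bayes' theorem:
P(A|B) = P(B|A)·P(A) / P(B)

P(the filter flags the email) = 17/20 × 1/25 + 2/25 × 24/25
= 17/500 + 48/625 = 277/2500

P(the email is spam|the filter flags the email) = (17/500) / (277/2500) = 85/277

P(the email is spam|the filter flags the email) = 85/277 ≈ 30.69%


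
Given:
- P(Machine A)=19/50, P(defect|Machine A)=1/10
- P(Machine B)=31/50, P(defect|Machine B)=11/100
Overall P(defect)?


P(B) = Σ P(B|Aᵢ)×P(Aᵢ)
  1/10×19/50 = 19/500
  11/100×31/50 = 341/5000
Sum = 531/5000

P(defect) = 531/5000 ≈ 10.62%


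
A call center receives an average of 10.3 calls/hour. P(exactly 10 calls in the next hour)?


Poisson(λ=10.3): P(X=10) = e^(-λ)×λ^k/k!
= e^(-10.3) × 10.3^10 / 10!
≈ 3.363309519e-05 × 13439163793.4 / 3628800 ≈ 0.124559

P(X=10) ≈ 0.124559 ≈ 12.46%


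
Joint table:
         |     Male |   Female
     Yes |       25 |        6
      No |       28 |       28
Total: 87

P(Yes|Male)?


P(Yes|Male) = 25/(25+28) = 25/53

P = 25/53 ≈ 47.17%


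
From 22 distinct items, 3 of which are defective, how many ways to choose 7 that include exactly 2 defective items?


Choose 2 of the 3 defective items and 5 of the other 19 items:
C(3,2)×C(19,5) = 3×11628 = 34884

34884


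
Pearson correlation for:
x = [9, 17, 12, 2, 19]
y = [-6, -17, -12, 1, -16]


n=5, Σx=59, Σy=-50, Σxy=-789, Σx²=879, Σy²=726
r = (5×(-789) - 59×(-50))/√((5×879 - 59²)(5×726 - (-50)²))
= -995/√(914×1130) = -995/√1032820 ≈ -995/1016.2775 ≈ -0.9791

r ≈ -0.9791


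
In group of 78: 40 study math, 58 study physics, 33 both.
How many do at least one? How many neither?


|A∪B| = 40+58-33 = 65
Neither = 78-65 = 13

At least one: 65; Neither: 13


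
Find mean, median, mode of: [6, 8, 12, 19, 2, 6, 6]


Sorted: [2, 6, 6, 6, 8, 12, 19]
Mean = 59/7
Median = 6
Freq: {6: 3, 8: 1, 12: 1, 19: 1, 2: 1}
Mode: [6]

Mean=59/7, Median=6, Mode=6


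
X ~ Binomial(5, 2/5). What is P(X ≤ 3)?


P(X ≤ 3) = Σ P(X=i) for i=0..3
P(X=0) = 243/3125
P(X=1) = 162/625
P(X=2) = 216/625
P(X=3) = 144/625
Sum = 2853/3125

P(X ≤ 3) = 2853/3125 ≈ 91.30%


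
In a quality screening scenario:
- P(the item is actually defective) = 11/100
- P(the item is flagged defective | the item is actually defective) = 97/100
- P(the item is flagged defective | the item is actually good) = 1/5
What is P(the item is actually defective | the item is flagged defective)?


Using Bayes' theorem:
P(A|B) = P(B|A)·P(A) / P(B)

P(the item is flagged defective) = 97/100 × 11/100 + 1/5 × 89/100
= 1067/10000 + 89/500 = 2847/10000

P(the item is actually defective|the item is flagged defective) = (1067/10000) / (2847/10000) = 1067/2847

P(the item is actually defective|the item is flagged defective) = 1067/2847 ≈ 37.48%


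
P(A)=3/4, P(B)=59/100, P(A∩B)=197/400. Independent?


P(A)×P(B) = 177/400
P(A∩B) = 197/400
Not equal → NOT independent

No, not independent


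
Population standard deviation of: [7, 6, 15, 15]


Mean = 43/4
  (7-43/4)²=225/16
  (6-43/4)²=361/16
  (15-43/4)²=289/16
  (15-43/4)²=289/16
Σ(x-μ)² = 291/4
σ² = (291/4)/4 = 291/16

σ = √(291/16) ≈ 4.2647


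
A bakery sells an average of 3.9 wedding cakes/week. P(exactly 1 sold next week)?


Poisson(λ=3.9): P(X=1) = e^(-λ)×λ^k/k!
= e^(-3.9) × 3.9^1 / 1!
≈ 0.02024191145 × 3.9 / 1 ≈ 0.078943

P(X=1) ≈ 0.078943 ≈ 7.89%


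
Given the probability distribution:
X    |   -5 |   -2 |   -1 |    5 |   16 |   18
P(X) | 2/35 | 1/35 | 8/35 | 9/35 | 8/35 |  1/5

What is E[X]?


E[X] = Σ x·P(X=x)
= (-5)×(2/35) + (-2)×(1/35) + (-1)×(8/35) + (5)×(9/35) + (16)×(8/35) + (18)×(1/5)
= 279/35

E[X] = 279/35


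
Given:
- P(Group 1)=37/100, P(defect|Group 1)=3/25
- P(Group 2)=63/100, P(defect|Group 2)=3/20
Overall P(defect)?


P(B) = Σ P(B|Aᵢ)×P(Aᵢ)
  3/25×37/100 = 111/2500
  3/20×63/100 = 189/2000
Sum = 1389/10000

P(defect) = 1389/10000 ≈ 13.89%


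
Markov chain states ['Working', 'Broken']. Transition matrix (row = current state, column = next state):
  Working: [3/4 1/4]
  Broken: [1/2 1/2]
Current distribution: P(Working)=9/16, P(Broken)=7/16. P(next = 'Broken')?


P(next=Broken) = Σᵢ P(now=i)×P(i→Broken)
= 9/16×1/4 + 7/16×1/2
= 9/64 + 7/32 = 23/64

P = 23/64 ≈ 0.3594


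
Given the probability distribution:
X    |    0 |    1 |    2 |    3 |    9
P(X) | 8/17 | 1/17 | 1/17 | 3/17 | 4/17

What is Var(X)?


E[X] = 48/17
E[X²] = 356/17
Var(X) = E[X²] - (E[X])² = 356/17 - 2304/289 = 3748/289

Var(X) = 3748/289 ≈ 12.9689


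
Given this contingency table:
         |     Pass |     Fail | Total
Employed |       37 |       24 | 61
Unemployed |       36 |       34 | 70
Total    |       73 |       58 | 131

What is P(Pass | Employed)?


P(Pass | Employed) = 37/(37+24) = 37/61

P(Pass|Employed) = 37/61 ≈ 60.66%


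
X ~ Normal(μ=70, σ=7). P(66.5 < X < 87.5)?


z₁=(66.5-70)/7=-0.5, z₂=(87.5-70)/7=2.5
P = Φ(2.5) - Φ(-0.5) = 0.993790 - 0.308538 = 0.685252 ≈ 0.6853

P(66.5 < X < 87.5) ≈ 0.6853


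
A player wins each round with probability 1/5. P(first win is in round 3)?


Geometric: P(X=3) = (1-p)^(k-1)×p = (4/5)^2×1/5 = 16/125

P(X=3) = 16/125 ≈ 12.80%


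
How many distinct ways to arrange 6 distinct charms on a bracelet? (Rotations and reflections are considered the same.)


Free circular arrangements: rotations and reflections both identified.
(n-1)!/2 = 5!/2 = 120/2 = 60

60


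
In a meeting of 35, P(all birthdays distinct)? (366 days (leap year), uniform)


P(all different) = Π(366-i)/366 for i=0..34
= (366/366)×(365/366)×...×(332/366)
= 0.186502

P ≈ 0.1865 ≈ 18.65%


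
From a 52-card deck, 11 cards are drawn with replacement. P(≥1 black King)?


P(not a black King) = 50/52 = 25/26
P(none in 11 draws) = (25/26)^11 = 2384185791015625/3670344486987776
P(≥1 black King) = 1 - 2384185791015625/3670344486987776 = 1286158695972151/3670344486987776

P = 1286158695972151/3670344486987776 ≈ 35.04%


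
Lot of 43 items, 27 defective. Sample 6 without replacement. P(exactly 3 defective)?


Hypergeometric: C(27,3)×C(16,3)/C(43,6)
= 2925×560/6096454 = 9000/33497

P(X=3) = 9000/33497 ≈ 26.87%


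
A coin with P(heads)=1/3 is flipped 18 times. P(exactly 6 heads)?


Binomial: P(X=6) = C(18,6)×p^6×(1-p)^12
= 18564 × 1/729 × 4096/531441 = 25346048/129140163

P(X=6) = 25346048/129140163 ≈ 19.63%


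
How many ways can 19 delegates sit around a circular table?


Circular arrangements of 19 distinct objects: fix one position to break rotational symmetry.
(n-1)! = 18! = 6402373705728000

6402373705728000


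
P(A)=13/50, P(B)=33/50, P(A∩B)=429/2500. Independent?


P(A)×P(B) = 429/2500
P(A∩B) = 429/2500
Equal ✓ → Independent

Yes, independent


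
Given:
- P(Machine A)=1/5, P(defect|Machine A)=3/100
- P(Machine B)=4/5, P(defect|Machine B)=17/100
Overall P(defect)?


P(B) = Σ P(B|Aᵢ)×P(Aᵢ)
  3/100×1/5 = 3/500
  17/100×4/5 = 17/125
Sum = 71/500

P(defect) = 71/500 ≈ 14.20%


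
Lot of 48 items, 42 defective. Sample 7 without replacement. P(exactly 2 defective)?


Hypergeometric: C(42,2)×C(6,5)/C(48,7)
= 861×6/73629072 = 287/4090504

P(X=2) = 287/4090504 ≈ 0.01%


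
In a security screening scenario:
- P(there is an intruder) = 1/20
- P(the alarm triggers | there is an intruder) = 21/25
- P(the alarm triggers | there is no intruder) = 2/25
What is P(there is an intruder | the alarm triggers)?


Using Bayes' theorem:
P(A|B) = P(B|A)·P(A) / P(B)

P(the alarm triggers) = 21/25 × 1/20 + 2/25 × 19/20
= 21/500 + 19/250 = 59/500

P(there is an intruder|the alarm triggers) = (21/500) / (59/500) = 21/59

P(there is an intruder|the alarm triggers) = 21/59 ≈ 35.59%


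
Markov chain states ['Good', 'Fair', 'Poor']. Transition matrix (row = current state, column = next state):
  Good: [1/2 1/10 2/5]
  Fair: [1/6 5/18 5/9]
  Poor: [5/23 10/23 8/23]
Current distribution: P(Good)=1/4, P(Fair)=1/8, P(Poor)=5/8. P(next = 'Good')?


P(next=Good) = Σᵢ P(now=i)×P(i→Good)
= 1/4×1/2 + 1/8×1/6 + 5/8×5/23
= 1/8 + 1/48 + 25/184 = 311/1104

P = 311/1104 ≈ 0.2817


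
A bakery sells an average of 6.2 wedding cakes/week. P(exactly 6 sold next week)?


Poisson(λ=6.2): P(X=6) = e^(-λ)×λ^k/k!
= e^(-6.2) × 6.2^6 / 6!
≈ 0.002029430636 × 56800.235584 / 720 ≈ 0.160100

P(X=6) ≈ 0.160100 ≈ 16.01%


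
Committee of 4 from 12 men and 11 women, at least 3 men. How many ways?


Count by #men:
  3M,1W: C(12,3)×C(11,1)=2420
  4M,0W: C(12,4)×C(11,0)=495
Total = 2915

2915


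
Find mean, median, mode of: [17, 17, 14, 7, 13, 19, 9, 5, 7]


Sorted: [5, 7, 7, 9, 13, 14, 17, 17, 19]
Mean = 108/9 = 12
Median = 13
Freq: {17: 2, 14: 1, 7: 2, 13: 1, 19: 1, 9: 1, 5: 1}
Mode: [7, 17]

Mean=12, Median=13, Mode=[7, 17]


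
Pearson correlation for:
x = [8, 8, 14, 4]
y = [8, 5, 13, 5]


n=4, Σx=34, Σy=31, Σxy=306, Σx²=340, Σy²=283
r = (4×306 - 34×31)/√((4×340 - 34²)(4×283 - 31²))
= 170/√(204×171) = 170/√34884 ≈ 170/186.7726 ≈ 0.9102

r ≈ 0.9102


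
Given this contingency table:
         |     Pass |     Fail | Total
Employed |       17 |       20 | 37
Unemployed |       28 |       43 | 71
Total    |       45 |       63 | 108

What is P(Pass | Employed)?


P(Pass | Employed) = 17/(17+20) = 17/37

P(Pass|Employed) = 17/37 ≈ 45.95%


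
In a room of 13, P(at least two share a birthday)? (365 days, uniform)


P(all different) = Π(365-i)/365 for i=0..12
= 0.805590
P(match) = 1 - 0.805590 = 0.194410

P ≈ 0.1944 ≈ 19.44%


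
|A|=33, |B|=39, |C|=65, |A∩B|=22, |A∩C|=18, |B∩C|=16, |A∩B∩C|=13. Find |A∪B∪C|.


|A∪B∪C| = 33+39+65-22-18-16+13 = 94

|A∪B∪C| = 94


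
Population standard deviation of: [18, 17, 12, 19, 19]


Mean = 85/5 = 17
  (18-17)²=1
  (17-17)²=0
  (12-17)²=25
  (19-17)²=4
  (19-17)²=4
Σ(x-μ)² = 34
σ² = 34/5

σ = √(34/5) ≈ 2.6077


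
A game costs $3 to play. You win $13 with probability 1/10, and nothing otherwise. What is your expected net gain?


E[gain] = (13-3)×1/10 + (-3)×9/10
= 1 - 27/10 = -17/10

Expected net gain = $-17/10 ≈ $-1.70


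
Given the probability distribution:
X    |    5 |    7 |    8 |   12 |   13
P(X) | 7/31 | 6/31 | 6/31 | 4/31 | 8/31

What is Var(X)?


E[X] = 277/31
E[X²] = 2781/31
Var(X) = E[X²] - (E[X])² = 2781/31 - 76729/961 = 9482/961

Var(X) = 9482/961 ≈ 9.8668


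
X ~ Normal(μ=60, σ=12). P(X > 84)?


z = (84-60)/12 = 2.0
P(X > 84) = 1 - P(Z ≤ 2.0) = 1 - 0.9772 = 0.0228

P(X > 84) ≈ 0.0228


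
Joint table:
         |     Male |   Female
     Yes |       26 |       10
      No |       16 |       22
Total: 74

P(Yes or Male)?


P(Yes∨Male) = P(Yes) + P(Male) - P(Yes∧Male)
= (36 + 42 - 26)/74 = 52/74 = 26/37

P = 26/37 ≈ 70.27%


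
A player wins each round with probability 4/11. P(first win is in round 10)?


Geometric: P(X=10) = (1-p)^(k-1)×p = (7/11)^9×4/11 = 161414428/25937424601

P(X=10) = 161414428/25937424601 ≈ 0.62%


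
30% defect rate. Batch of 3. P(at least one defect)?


P(all good) = (7/10)^3 = 343/1000
P(≥1 defect) = 657/1000

P = 657/1000 ≈ 65.70%


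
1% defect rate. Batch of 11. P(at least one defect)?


P(all good) = (99/100)^11 = 8953382542587164451099/10000000000000000000000
P(≥1 defect) = 1046617457412835548901/10000000000000000000000

P = 1046617457412835548901/10000000000000000000000 ≈ 10.47%


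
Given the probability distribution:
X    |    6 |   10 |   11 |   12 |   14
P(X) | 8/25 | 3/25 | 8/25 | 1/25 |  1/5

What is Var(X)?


E[X] = 248/25
E[X²] = 536/5
Var(X) = E[X²] - (E[X])² = 536/5 - 61504/625 = 5496/625

Var(X) = 5496/625 ≈ 8.7936


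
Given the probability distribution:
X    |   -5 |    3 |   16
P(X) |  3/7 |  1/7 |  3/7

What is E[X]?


E[X] = Σ x·P(X=x)
= (-5)×(3/7) + (3)×(1/7) + (16)×(3/7)
= 36/7

E[X] = 36/7


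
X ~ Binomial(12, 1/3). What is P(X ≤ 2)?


P(X ≤ 2) = Σ P(X=i) for i=0..2
P(X=0) = 4096/531441
P(X=1) = 8192/177147
P(X=2) = 22528/177147
Sum = 96256/531441

P(X ≤ 2) = 96256/531441 ≈ 18.11%


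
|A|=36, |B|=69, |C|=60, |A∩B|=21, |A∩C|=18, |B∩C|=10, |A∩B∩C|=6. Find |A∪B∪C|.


|A∪B∪C| = 36+69+60-21-18-10+6 = 122

|A∪B∪C| = 122


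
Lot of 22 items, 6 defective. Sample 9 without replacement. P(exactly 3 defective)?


Hypergeometric: C(6,3)×C(16,6)/C(22,9)
= 20×8008/497420 = 104/323

P(X=3) = 104/323 ≈ 32.20%


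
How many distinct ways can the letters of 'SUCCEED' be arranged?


Letters: 7, freq: {'S': 1, 'U': 1, 'C': 2, 'E': 2, 'D': 1}
7!/(1!×1!×2!×2!×1!) = 5040/4 = 1260

1260


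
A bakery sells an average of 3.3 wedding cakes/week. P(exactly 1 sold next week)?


Poisson(λ=3.3): P(X=1) = e^(-λ)×λ^k/k!
= e^(-3.3) × 3.3^1 / 1!
≈ 0.0368831674 × 3.3 / 1 ≈ 0.121714

P(X=1) ≈ 0.121714 ≈ 12.17%


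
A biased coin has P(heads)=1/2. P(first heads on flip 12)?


Geometric: P(X=12) = (1-p)^(k-1)×p = (1/2)^11×1/2 = 1/4096

P(X=12) = 1/4096 ≈ 0.02%


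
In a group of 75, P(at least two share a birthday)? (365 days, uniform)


P(all different) = Π(365-i)/365 for i=0..74
= 0.000280
P(match) = 1 - 0.000280 = 0.999720

P ≈ 0.9997 ≈ 99.97%


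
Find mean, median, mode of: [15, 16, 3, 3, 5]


Sorted: [3, 3, 5, 15, 16]
Mean = 42/5
Median = 5
Freq: {15: 1, 16: 1, 3: 2, 5: 1}
Mode: [3]

Mean=42/5, Median=5, Mode=3


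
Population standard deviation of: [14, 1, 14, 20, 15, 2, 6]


Mean = 72/7
  (14-72/7)²=676/49
  (1-72/7)²=4225/49
  (14-72/7)²=676/49
  (20-72/7)²=4624/49
  (15-72/7)²=1089/49
  (2-72/7)²=3364/49
  (6-72/7)²=900/49
Σ(x-μ)² = 2222/7
σ² = (2222/7)/7 = 2222/49

σ = √(2222/49) ≈ 6.7340


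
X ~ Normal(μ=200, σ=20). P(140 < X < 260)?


z₁=(140-200)/20=-3.0, z₂=(260-200)/20=3.0
P = Φ(3.0) - Φ(-3.0) = 0.998650 - 0.001350 = 0.997300 ≈ 0.9973

P(140 < X < 260) ≈ 0.9973


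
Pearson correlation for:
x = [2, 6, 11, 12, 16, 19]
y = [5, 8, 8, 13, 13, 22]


n=6, Σx=66, Σy=69, Σxy=928, Σx²=922, Σy²=975
r = (6×928 - 66×69)/√((6×922 - 66²)(6×975 - 69²))
= 1014/√(1176×1089) = 1014/√1280664 ≈ 1014/1131.6643 ≈ 0.8960

r ≈ 0.8960


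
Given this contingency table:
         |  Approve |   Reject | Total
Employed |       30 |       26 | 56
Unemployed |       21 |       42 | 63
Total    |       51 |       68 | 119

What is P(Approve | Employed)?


P(Approve | Employed) = 30/(30+26) = 30/56 = 15/28

P(Approve|Employed) = 15/28 ≈ 53.57%


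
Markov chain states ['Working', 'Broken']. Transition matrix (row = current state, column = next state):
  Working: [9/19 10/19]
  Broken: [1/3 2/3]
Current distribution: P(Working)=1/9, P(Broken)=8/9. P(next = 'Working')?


P(next=Working) = Σᵢ P(now=i)×P(i→Working)
= 1/9×9/19 + 8/9×1/3
= 1/19 + 8/27 = 179/513

P = 179/513 ≈ 0.3489


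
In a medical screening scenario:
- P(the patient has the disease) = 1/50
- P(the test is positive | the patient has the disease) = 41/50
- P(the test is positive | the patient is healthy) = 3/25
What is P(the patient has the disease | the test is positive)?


Using Bayes' theorem:
P(A|B) = P(B|A)·P(A) / P(B)

P(the test is positive) = 41/50 × 1/50 + 3/25 × 49/50
= 41/2500 + 147/1250 = 67/500

P(the patient has the disease|the test is positive) = (41/2500) / (67/500) = 41/335

P(the patient has the disease|the test is positive) = 41/335 ≈ 12.24%


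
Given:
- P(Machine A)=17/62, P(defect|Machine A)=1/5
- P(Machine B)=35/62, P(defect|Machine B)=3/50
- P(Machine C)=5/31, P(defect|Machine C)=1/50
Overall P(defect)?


P(B) = Σ P(B|Aᵢ)×P(Aᵢ)
  1/5×17/62 = 17/310
  3/50×35/62 = 21/620
  1/50×5/31 = 1/310
Sum = 57/620

P(defect) = 57/620 ≈ 9.19%


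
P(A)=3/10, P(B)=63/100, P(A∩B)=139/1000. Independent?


P(A)×P(B) = 189/1000
P(A∩B) = 139/1000
Not equal → NOT independent

No, not independent


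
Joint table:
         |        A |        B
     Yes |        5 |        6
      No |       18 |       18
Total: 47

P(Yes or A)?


P(Yes∨A) = P(Yes) + P(A) - P(Yes∧A)
= (11 + 23 - 5)/47 = 29/47

P = 29/47 ≈ 61.70%


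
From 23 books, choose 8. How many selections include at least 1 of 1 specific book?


Complement: C(23,8) - C(22,8) = 490314 - 319770 = 170544

170544


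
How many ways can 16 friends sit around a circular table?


Circular arrangements of 16 distinct objects: fix one position to break rotational symmetry.
(n-1)! = 15! = 1307674368000

1307674368000


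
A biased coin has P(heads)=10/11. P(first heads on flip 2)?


Geometric: P(X=2) = (1-p)^(k-1)×p = (1/11)^1×10/11 = 10/121

P(X=2) = 10/121 ≈ 8.26%


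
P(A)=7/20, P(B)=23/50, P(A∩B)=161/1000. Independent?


P(A)×P(B) = 161/1000
P(A∩B) = 161/1000
Equal ✓ → Independent

Yes, independent


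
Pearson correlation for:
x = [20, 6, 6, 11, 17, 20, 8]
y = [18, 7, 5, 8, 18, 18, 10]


n=7, Σx=88, Σy=84, Σxy=1266, Σx²=1346, Σy²=1210
r = (7×1266 - 88×84)/√((7×1346 - 88²)(7×1210 - 84²))
= 1470/√(1678×1414) = 1470/√2372692 ≈ 1470/1540.3545 ≈ 0.9543

r ≈ 0.9543


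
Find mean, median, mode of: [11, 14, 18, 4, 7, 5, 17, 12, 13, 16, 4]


Sorted: [4, 4, 5, 7, 11, 12, 13, 14, 16, 17, 18]
Mean = 121/11 = 11
Median = 12
Freq: {11: 1, 14: 1, 18: 1, 4: 2, 7: 1, 5: 1, 17: 1, 12: 1, 13: 1, 16: 1}
Mode: [4]

Mean=11, Median=12, Mode=4


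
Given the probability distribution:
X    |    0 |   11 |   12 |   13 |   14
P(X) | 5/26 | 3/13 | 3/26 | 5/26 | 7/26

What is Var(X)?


E[X] = 265/26
E[X²] = 3375/26
Var(X) = E[X²] - (E[X])² = 3375/26 - 70225/676 = 17525/676

Var(X) = 17525/676 ≈ 25.9246


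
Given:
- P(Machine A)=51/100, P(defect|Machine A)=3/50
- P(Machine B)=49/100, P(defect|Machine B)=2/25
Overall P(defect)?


P(B) = Σ P(B|Aᵢ)×P(Aᵢ)
  3/50×51/100 = 153/5000
  2/25×49/100 = 49/1250
Sum = 349/5000

P(defect) = 349/5000 ≈ 6.98%


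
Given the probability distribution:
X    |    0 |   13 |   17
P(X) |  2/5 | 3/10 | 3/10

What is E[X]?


E[X] = Σ x·P(X=x)
= (0)×(2/5) + (13)×(3/10) + (17)×(3/10)
= 9

E[X] = 9


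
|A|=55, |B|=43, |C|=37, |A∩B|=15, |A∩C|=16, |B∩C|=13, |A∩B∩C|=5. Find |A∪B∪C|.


|A∪B∪C| = 55+43+37-15-16-13+5 = 96

|A∪B∪C| = 96


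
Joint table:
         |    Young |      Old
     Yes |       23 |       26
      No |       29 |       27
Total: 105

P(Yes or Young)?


P(Yes∨Young) = P(Yes) + P(Young) - P(Yes∧Young)
= (49 + 52 - 23)/105 = 78/105 = 26/35

P = 26/35 ≈ 74.29%


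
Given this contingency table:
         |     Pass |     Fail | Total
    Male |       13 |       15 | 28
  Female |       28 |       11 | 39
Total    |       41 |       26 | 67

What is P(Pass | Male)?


P(Pass | Male) = 13/(13+15) = 13/28

P(Pass|Male) = 13/28 ≈ 46.43%


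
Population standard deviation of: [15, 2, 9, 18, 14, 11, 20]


Mean = 89/7
  (15-89/7)²=256/49
  (2-89/7)²=5625/49
  (9-89/7)²=676/49
  (18-89/7)²=1369/49
  (14-89/7)²=81/49
  (11-89/7)²=144/49
  (20-89/7)²=2601/49
Σ(x-μ)² = 1536/7
σ² = (1536/7)/7 = 1536/49

σ = √(1536/49) ≈ 5.5988


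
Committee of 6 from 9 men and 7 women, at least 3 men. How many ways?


Count by #men:
  3M,3W: C(9,3)×C(7,3)=2940
  4M,2W: C(9,4)×C(7,2)=2646
  5M,1W: C(9,5)×C(7,1)=882
  6M,0W: C(9,6)×C(7,0)=84
Total = 6552

6552


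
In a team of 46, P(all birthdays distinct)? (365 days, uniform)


P(all different) = Π(365-i)/365 for i=0..45
= (365/365)×(364/365)×...×(320/365)
= 0.051747

P ≈ 0.0517 ≈ 5.17%


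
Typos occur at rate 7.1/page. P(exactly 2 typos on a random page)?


Poisson(λ=7.1): P(X=2) = e^(-λ)×λ^k/k!
= e^(-7.1) × 7.1^2 / 2!
≈ 0.0008251049233 × 50.41 / 2 ≈ 0.020797

P(X=2) ≈ 0.020797 ≈ 2.08%


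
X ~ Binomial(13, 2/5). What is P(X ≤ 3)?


P(X ≤ 3) = Σ P(X=i) for i=0..3
P(X=0) = 1594323/1220703125
P(X=1) = 13817466/1220703125
P(X=2) = 55269864/1220703125
P(X=3) = 135104112/1220703125
Sum = 41157153/244140625

P(X ≤ 3) = 41157153/244140625 ≈ 16.86%


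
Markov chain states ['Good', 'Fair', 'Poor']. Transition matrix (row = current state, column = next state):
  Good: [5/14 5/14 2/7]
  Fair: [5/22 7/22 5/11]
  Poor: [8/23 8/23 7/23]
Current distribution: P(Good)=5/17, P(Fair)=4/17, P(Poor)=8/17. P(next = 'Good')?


P(next=Good) = Σᵢ P(now=i)×P(i→Good)
= 5/17×5/14 + 4/17×5/22 + 8/17×8/23
= 25/238 + 10/187 + 64/391 = 19401/60214

P = 19401/60214 ≈ 0.3222


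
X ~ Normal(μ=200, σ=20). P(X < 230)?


z = (230-200)/20 = 1.5
P(Z < 1.5) = 0.9332

P(X < 230) ≈ 0.9332


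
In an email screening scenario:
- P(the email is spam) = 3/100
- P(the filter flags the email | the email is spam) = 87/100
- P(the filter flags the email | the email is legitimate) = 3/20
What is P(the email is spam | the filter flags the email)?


Using Bayes' theorem:
P(A|B) = P(B|A)·P(A) / P(B)

P(the filter flags the email) = 87/100 × 3/100 + 3/20 × 97/100
= 261/10000 + 291/2000 = 429/2500

P(the email is spam|the filter flags the email) = (261/10000) / (429/2500) = 87/572

P(the email is spam|the filter flags the email) = 87/572 ≈ 15.21%


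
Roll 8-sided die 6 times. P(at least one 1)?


P(no 1)^6 = (7/8)^6 = 117649/262144
P(≥1) = 1 - 117649/262144 = 144495/262144

P = 144495/262144 ≈ 55.12%
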